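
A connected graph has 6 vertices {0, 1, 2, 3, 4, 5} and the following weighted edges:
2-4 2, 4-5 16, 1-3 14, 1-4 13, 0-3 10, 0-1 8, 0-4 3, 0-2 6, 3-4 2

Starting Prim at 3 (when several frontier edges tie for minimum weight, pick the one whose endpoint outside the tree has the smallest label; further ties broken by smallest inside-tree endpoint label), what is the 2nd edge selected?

Prim's algorithm from 3:
Step 1: cheapest edge leaving the tree is 3-4 (2); add 4.
Step 2: cheapest edge leaving the tree is 2-4 (2); add 2.
Step 3: cheapest edge leaving the tree is 0-4 (3); add 0.
Step 4: cheapest edge leaving the tree is 0-1 (8); add 1.
Step 5: cheapest edge leaving the tree is 4-5 (16); add 5.
The 2nd edge added is 2-4.

2-4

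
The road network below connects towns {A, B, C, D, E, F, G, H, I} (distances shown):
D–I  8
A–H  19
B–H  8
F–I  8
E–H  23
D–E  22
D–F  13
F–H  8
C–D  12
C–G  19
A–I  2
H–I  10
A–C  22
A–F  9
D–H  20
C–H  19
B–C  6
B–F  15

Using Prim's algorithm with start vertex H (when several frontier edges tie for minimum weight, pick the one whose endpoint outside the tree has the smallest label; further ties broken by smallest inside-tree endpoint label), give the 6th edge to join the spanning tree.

D-I

Grow the tree from H using Prim:
Step 1: cheapest edge leaving the tree is B–H (8); add B.
Step 2: cheapest edge leaving the tree is B–C (6); add C.
Step 3: cheapest edge leaving the tree is F–H (8); add F.
Step 4: cheapest edge leaving the tree is F–I (8); add I.
Step 5: cheapest edge leaving the tree is A–I (2); add A.
Step 6: cheapest edge leaving the tree is D–I (8); add D.
Step 7: cheapest edge leaving the tree is C–G (19); add G.
Step 8: cheapest edge leaving the tree is D–E (22); add E.
The 6th edge added is D–I.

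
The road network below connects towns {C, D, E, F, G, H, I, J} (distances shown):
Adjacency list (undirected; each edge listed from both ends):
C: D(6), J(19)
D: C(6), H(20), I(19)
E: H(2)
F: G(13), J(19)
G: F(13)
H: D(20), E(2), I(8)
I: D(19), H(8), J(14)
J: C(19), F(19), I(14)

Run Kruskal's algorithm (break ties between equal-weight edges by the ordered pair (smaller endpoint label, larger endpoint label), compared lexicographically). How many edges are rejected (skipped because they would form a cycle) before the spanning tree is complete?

1

Kruskal: consider edges lightest-first.
E–H (2): add — endpoints in different components.
C–D (6): add — endpoints in different components.
H–I (8): add — endpoints in different components.
F–G (13): add — endpoints in different components.
I–J (14): add — endpoints in different components.
C–J (19): add — endpoints in different components.
D–I (19): skip — D and I already connected.
F–J (19): add — endpoints in different components.
Edges rejected before the tree was complete: 1.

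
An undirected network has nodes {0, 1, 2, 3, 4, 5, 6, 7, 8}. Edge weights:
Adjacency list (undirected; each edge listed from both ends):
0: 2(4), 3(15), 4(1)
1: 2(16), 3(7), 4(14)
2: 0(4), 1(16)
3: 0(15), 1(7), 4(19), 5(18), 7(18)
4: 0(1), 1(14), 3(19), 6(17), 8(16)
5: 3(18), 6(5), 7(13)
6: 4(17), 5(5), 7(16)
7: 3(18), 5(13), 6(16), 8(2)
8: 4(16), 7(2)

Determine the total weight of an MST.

62

Sort edges by weight, then run Kruskal:
0–4 (1): add — endpoints in different components.
7–8 (2): add — endpoints in different components.
0–2 (4): add — endpoints in different components.
5–6 (5): add — endpoints in different components.
1–3 (7): add — endpoints in different components.
5–7 (13): add — endpoints in different components.
1–4 (14): add — endpoints in different components.
0–3 (15): skip — 0 and 3 already connected.
1–2 (16): skip — 1 and 2 already connected.
4–8 (16): add — endpoints in different components.
MST edges: 0–4, 7–8, 0–2, 5–6, 1–3, 5–7, 1–4, 4–8; total weight 1+2+4+5+7+13+14+16 = 62.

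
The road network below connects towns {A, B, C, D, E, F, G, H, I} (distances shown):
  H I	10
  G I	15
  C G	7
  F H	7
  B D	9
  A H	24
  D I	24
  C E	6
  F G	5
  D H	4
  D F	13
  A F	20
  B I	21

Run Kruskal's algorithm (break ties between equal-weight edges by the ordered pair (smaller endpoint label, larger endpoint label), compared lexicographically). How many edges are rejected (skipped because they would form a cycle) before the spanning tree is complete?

Kruskal: consider edges lightest-first.
D H (4): add — endpoints in different components.
F G (5): add — endpoints in different components.
C E (6): add — endpoints in different components.
C G (7): add — endpoints in different components.
F H (7): add — endpoints in different components.
B D (9): add — endpoints in different components.
H I (10): add — endpoints in different components.
D F (13): skip — D and F already connected.
G I (15): skip — G and I already connected.
A F (20): add — endpoints in different components.
Edges rejected before the tree was complete: 2.

2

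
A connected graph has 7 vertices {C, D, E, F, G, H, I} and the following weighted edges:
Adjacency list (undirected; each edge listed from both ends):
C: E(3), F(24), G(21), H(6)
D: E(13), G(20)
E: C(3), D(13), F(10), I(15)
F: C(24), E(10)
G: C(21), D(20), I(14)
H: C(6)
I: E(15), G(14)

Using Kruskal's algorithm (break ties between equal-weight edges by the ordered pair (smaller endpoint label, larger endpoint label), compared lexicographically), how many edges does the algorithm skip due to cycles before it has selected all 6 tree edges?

Kruskal: consider edges lightest-first.
C-E (3): add — endpoints in different components.
C-H (6): add — endpoints in different components.
E-F (10): add — endpoints in different components.
D-E (13): add — endpoints in different components.
G-I (14): add — endpoints in different components.
E-I (15): add — endpoints in different components.
Edges rejected before the tree was complete: 0.

0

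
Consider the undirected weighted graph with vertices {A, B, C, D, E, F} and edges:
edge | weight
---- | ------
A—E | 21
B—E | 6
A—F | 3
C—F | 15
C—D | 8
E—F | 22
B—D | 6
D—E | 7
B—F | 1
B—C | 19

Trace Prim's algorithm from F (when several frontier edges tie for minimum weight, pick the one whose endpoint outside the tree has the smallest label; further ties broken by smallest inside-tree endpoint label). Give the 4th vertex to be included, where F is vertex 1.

Prim, starting at F.
Step 1: cheapest edge leaving the tree is B—F (1); add B.
Step 2: cheapest edge leaving the tree is A—F (3); add A.
Step 3: cheapest edge leaving the tree is B—D (6); add D.
Step 4: cheapest edge leaving the tree is B—E (6); add E.
Step 5: cheapest edge leaving the tree is C—D (8); add C.
Vertex order: F, B, A, D, E, C. The 4th vertex is D.

D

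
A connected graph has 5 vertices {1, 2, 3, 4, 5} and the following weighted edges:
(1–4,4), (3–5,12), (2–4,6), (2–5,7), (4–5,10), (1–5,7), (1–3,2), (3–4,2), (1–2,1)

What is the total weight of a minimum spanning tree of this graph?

12

Sort edges by weight, then run Kruskal:
1–2 (1): add. Components now {1,2} {3} {4} {5}
1–3 (2): add. Components now {1,2,3} {4} {5}
3–4 (2): add. Components now {1,2,3,4} {5}
1–4 (4): skip — 1 and 4 already connected.
2–4 (6): skip — 2 and 4 already connected.
1–5 (7): add. Components now {1,2,3,4,5}
MST edges: 1–2, 1–3, 3–4, 1–5; total weight 1+2+2+7 = 12.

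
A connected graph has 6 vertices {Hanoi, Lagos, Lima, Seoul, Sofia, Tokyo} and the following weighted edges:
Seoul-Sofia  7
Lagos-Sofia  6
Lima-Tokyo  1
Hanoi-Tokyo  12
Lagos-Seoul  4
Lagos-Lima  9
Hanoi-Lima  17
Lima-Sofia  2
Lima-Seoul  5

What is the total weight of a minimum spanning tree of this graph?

Prim's algorithm from Tokyo:
Step 1: frontier [Lima-Tokyo 1, Hanoi-Tokyo 12] → take Lima-Tokyo (1); add Lima.
Step 2: frontier [Lima-Sofia 2, Lima-Seoul 5, Lagos-Lima 9, Hanoi-Lima 17, Hanoi-Tokyo 12] → take Lima-Sofia (2); add Sofia.
Step 3: frontier [Lima-Seoul 5, Lagos-Lima 9, Hanoi-Lima 17, Lagos-Sofia 6, Seoul-Sofia 7, Hanoi-Tokyo 12] → take Lima-Seoul (5); add Seoul.
Step 4: frontier [Lagos-Lima 9, Hanoi-Lima 17, Lagos-Seoul 4, Lagos-Sofia 6, Hanoi-Tokyo 12] → take Lagos-Seoul (4); add Lagos.
Step 5: frontier [Hanoi-Lima 17, Hanoi-Tokyo 12] → take Hanoi-Tokyo (12); add Hanoi.
MST edges: Lima-Tokyo, Lima-Sofia, Lima-Seoul, Lagos-Seoul, Hanoi-Tokyo; total weight 1+2+5+4+12 = 24.

24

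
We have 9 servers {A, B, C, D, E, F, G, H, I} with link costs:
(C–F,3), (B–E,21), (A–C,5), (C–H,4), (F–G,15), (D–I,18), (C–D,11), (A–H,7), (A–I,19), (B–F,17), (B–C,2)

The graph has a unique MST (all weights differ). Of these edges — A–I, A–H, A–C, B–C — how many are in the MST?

2

Kruskal: consider edges lightest-first.
B–C (2): add — endpoints in different components.
C–F (3): add — endpoints in different components.
C–H (4): add — endpoints in different components.
A–C (5): add — endpoints in different components.
A–H (7): skip — A and H already connected.
C–D (11): add — endpoints in different components.
F–G (15): add — endpoints in different components.
B–F (17): skip — B and F already connected.
D–I (18): add — endpoints in different components.
A–I (19): skip — A and I already connected.
B–E (21): add — endpoints in different components.
MST edge set: {B–C, C–F, C–H, A–C, C–D, F–G, D–I, B–E}.
Of the listed edges, {A–C, B–C} are in the MST → 2.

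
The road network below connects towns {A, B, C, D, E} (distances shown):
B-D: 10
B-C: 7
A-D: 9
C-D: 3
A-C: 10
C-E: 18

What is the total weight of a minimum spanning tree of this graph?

37

Prim's algorithm from D:
Step 1: cheapest edge leaving the tree is C-D (3); add C.
Step 2: cheapest edge leaving the tree is B-C (7); add B.
Step 3: cheapest edge leaving the tree is A-D (9); add A.
Step 4: cheapest edge leaving the tree is C-E (18); add E.
MST edges: C-D, B-C, A-D, C-E; total weight 3+7+9+18 = 37.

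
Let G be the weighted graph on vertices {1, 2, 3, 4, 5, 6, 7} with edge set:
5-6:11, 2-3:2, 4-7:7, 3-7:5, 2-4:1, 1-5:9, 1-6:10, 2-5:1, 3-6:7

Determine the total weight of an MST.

25

Kruskal's algorithm — process edges by increasing weight (ties by edge label):
2-4 (1): add — endpoints in different components.
2-5 (1): add — endpoints in different components.
2-3 (2): add — endpoints in different components.
3-7 (5): add — endpoints in different components.
3-6 (7): add — endpoints in different components.
4-7 (7): skip — 4 and 7 already connected.
1-5 (9): add — endpoints in different components.
MST edges: 2-4, 2-5, 2-3, 3-7, 3-6, 1-5; total weight 1+1+2+5+7+9 = 25.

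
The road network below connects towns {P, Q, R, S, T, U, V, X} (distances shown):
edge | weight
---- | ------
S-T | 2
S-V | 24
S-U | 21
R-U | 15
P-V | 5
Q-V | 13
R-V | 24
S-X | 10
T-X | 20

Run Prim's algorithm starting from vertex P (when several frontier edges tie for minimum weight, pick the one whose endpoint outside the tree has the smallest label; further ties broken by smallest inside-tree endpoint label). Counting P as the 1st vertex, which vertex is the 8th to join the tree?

Grow the tree from P using Prim:
Step 1: cheapest edge leaving the tree is P-V (5); add V.
Step 2: cheapest edge leaving the tree is Q-V (13); add Q.
Step 3: cheapest edge leaving the tree is R-V (24); add R.
Step 4: cheapest edge leaving the tree is R-U (15); add U.
Step 5: cheapest edge leaving the tree is S-U (21); add S.
Step 6: cheapest edge leaving the tree is S-T (2); add T.
Step 7: cheapest edge leaving the tree is S-X (10); add X.
Vertex order: P, V, Q, R, U, S, T, X. The 8th vertex is X.

X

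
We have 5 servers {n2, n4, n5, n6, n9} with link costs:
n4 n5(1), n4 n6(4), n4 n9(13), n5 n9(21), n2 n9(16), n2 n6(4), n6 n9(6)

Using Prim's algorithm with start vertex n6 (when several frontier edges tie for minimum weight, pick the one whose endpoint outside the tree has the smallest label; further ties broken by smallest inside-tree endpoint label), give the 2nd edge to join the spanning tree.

Prim's algorithm from n6:
Step 1: frontier [n2 n6 4, n4 n6 4, n6 n9 6] → take n2 n6 (4); add n2.
Step 2: frontier [n2 n9 16, n4 n6 4, n6 n9 6] → take n4 n6 (4); add n4.
Step 3: frontier [n2 n9 16, n4 n5 1, n4 n9 13, n6 n9 6] → take n4 n5 (1); add n5.
Step 4: frontier [n2 n9 16, n4 n9 13, n5 n9 21, n6 n9 6] → take n6 n9 (6); add n9.
The 2nd edge added is n4 n6.

n4-n6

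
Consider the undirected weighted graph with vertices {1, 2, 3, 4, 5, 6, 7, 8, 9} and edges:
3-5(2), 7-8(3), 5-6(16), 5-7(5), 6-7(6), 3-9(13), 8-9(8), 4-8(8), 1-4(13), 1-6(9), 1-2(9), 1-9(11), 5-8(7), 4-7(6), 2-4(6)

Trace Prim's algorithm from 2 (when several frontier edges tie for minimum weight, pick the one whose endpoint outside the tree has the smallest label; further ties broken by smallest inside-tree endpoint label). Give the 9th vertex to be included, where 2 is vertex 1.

Grow the tree from 2 using Prim:
Step 1: cheapest edge leaving the tree is 2-4 (6); add 4.
Step 2: cheapest edge leaving the tree is 4-7 (6); add 7.
Step 3: cheapest edge leaving the tree is 7-8 (3); add 8.
Step 4: cheapest edge leaving the tree is 5-7 (5); add 5.
Step 5: cheapest edge leaving the tree is 3-5 (2); add 3.
Step 6: cheapest edge leaving the tree is 6-7 (6); add 6.
Step 7: cheapest edge leaving the tree is 8-9 (8); add 9.
Step 8: cheapest edge leaving the tree is 1-2 (9); add 1.
Vertex order: 2, 4, 7, 8, 5, 3, 6, 9, 1. The 9th vertex is 1.

1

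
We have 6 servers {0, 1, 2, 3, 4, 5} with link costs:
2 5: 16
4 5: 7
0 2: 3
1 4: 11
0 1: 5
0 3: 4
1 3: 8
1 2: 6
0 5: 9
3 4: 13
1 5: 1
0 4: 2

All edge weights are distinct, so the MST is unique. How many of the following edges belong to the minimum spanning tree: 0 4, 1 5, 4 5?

2

Kruskal: consider edges lightest-first.
1 5 (1): add. Components now {0} {1,5} {2} {3} {4}
0 4 (2): add. Components now {0,4} {1,5} {2} {3}
0 2 (3): add. Components now {0,2,4} {1,5} {3}
0 3 (4): add. Components now {0,2,3,4} {1,5}
0 1 (5): add. Components now {0,1,2,3,4,5}
MST edge set: {1 5, 0 4, 0 2, 0 3, 0 1}.
Of the listed edges, {0 4, 1 5} are in the MST → 2.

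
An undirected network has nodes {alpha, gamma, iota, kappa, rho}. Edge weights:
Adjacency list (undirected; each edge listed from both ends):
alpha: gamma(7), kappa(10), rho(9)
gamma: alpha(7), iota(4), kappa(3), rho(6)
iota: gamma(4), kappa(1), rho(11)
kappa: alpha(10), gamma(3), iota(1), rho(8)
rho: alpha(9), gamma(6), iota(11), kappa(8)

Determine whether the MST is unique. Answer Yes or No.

Yes

Kruskal: consider edges lightest-first.
iota kappa (1): add. Components now {alpha} {gamma} {iota,kappa} {rho}
gamma kappa (3): add. Components now {alpha} {gamma,iota,kappa} {rho}
gamma iota (4): skip — gamma and iota already connected.
gamma rho (6): add. Components now {alpha} {gamma,iota,kappa,rho}
alpha gamma (7): add. Components now {alpha,gamma,iota,kappa,rho}
Every non-tree edge has weight strictly greater than the heaviest edge on the tree path between its endpoints, so the MST is unique.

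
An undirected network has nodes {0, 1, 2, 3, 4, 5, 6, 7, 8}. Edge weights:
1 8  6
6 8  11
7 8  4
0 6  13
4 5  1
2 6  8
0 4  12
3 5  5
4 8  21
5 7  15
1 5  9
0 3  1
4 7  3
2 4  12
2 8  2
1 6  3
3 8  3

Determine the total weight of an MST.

Sort edges by weight, then run Kruskal:
0 3 (1): add — endpoints in different components.
4 5 (1): add — endpoints in different components.
2 8 (2): add — endpoints in different components.
1 6 (3): add — endpoints in different components.
3 8 (3): add — endpoints in different components.
4 7 (3): add — endpoints in different components.
7 8 (4): add — endpoints in different components.
3 5 (5): skip — 3 and 5 already connected.
1 8 (6): add — endpoints in different components.
MST edges: 0 3, 4 5, 2 8, 1 6, 3 8, 4 7, 7 8, 1 8; total weight 1+1+2+3+3+3+4+6 = 23.

23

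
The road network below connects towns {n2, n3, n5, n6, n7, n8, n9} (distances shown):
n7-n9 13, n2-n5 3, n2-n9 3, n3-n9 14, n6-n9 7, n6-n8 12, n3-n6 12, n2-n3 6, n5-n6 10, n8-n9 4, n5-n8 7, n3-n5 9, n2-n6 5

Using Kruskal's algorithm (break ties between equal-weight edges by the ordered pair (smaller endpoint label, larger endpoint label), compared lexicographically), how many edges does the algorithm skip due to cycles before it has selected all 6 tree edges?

Sort edges by weight, then run Kruskal:
n2-n5 (3): add. Components now {n8} {n6} {n9} {n2,n5} {n3} {n7}
n2-n9 (3): add. Components now {n8} {n6} {n2,n5,n9} {n3} {n7}
n8-n9 (4): add. Components now {n2,n5,n8,n9} {n6} {n3} {n7}
n2-n6 (5): add. Components now {n2,n5,n6,n8,n9} {n3} {n7}
n2-n3 (6): add. Components now {n2,n3,n5,n6,n8,n9} {n7}
n5-n8 (7): skip — n8 and n5 already connected.
n6-n9 (7): skip — n6 and n9 already connected.
n3-n5 (9): skip — n5 and n3 already connected.
n5-n6 (10): skip — n6 and n5 already connected.
n3-n6 (12): skip — n6 and n3 already connected.
n6-n8 (12): skip — n8 and n6 already connected.
n7-n9 (13): add. Components now {n2,n3,n5,n6,n7,n8,n9}
Edges rejected before the tree was complete: 6.

6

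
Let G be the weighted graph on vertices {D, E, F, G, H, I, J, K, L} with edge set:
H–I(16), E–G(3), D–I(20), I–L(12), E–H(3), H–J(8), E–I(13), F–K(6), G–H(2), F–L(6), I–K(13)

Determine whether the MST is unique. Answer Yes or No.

No

Kruskal's algorithm — process edges by increasing weight (ties by edge label):
G–H (2): add — endpoints in different components.
E–G (3): add — endpoints in different components.
E–H (3): skip — E and H already connected.
F–K (6): add — endpoints in different components.
F–L (6): add — endpoints in different components.
H–J (8): add — endpoints in different components.
I–L (12): add — endpoints in different components.
E–I (13): add — endpoints in different components.
I–K (13): skip — I and K already connected.
H–I (16): skip — H and I already connected.
D–I (20): add — endpoints in different components.
Non-tree edge E–H has weight 3, equal to the heaviest edge on its tree cycle — swapping gives another MST of the same weight. Not unique.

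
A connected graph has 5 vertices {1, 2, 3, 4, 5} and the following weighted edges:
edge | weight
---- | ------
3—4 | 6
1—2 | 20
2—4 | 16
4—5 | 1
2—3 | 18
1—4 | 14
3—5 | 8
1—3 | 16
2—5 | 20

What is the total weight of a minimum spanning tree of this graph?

Prim's algorithm from 4:
Step 1: cheapest edge leaving the tree is 4—5 (1); add 5.
Step 2: cheapest edge leaving the tree is 3—4 (6); add 3.
Step 3: cheapest edge leaving the tree is 1—4 (14); add 1.
Step 4: cheapest edge leaving the tree is 2—4 (16); add 2.
MST edges: 4—5, 3—4, 1—4, 2—4; total weight 1+6+14+16 = 37.

37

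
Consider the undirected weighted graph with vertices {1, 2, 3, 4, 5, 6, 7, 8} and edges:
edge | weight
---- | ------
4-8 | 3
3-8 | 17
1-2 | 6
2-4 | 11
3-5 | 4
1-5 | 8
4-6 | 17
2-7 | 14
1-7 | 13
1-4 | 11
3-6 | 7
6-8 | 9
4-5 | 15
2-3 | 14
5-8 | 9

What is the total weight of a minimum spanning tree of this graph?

50

Prim's algorithm from 4:
Step 1: cheapest edge leaving the tree is 4-8 (3); add 8.
Step 2: cheapest edge leaving the tree is 5-8 (9); add 5.
Step 3: cheapest edge leaving the tree is 3-5 (4); add 3.
Step 4: cheapest edge leaving the tree is 3-6 (7); add 6.
Step 5: cheapest edge leaving the tree is 1-5 (8); add 1.
Step 6: cheapest edge leaving the tree is 1-2 (6); add 2.
Step 7: cheapest edge leaving the tree is 1-7 (13); add 7.
MST edges: 4-8, 5-8, 3-5, 3-6, 1-5, 1-2, 1-7; total weight 3+9+4+7+8+6+13 = 50.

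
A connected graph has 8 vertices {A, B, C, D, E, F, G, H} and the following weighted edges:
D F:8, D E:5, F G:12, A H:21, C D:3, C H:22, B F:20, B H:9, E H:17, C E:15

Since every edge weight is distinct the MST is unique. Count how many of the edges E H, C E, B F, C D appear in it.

2

Sort edges by weight, then run Kruskal:
C D (3): add — endpoints in different components.
D E (5): add — endpoints in different components.
D F (8): add — endpoints in different components.
B H (9): add — endpoints in different components.
F G (12): add — endpoints in different components.
C E (15): skip — C and E already connected.
E H (17): add — endpoints in different components.
B F (20): skip — B and F already connected.
A H (21): add — endpoints in different components.
MST edge set: {C D, D E, D F, B H, F G, E H, A H}.
Of the listed edges, {E H, C D} are in the MST → 2.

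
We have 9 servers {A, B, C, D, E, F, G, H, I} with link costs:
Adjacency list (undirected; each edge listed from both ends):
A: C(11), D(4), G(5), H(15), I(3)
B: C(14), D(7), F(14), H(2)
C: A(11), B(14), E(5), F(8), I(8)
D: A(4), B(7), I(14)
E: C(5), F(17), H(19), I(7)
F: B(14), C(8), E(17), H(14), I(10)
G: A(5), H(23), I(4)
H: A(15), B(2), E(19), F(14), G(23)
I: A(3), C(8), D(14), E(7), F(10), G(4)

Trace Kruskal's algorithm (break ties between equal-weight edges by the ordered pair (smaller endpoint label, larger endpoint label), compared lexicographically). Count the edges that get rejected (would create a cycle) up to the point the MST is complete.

1

Kruskal's algorithm — process edges by increasing weight (ties by edge label):
B–H (2): add — endpoints in different components.
A–I (3): add — endpoints in different components.
A–D (4): add — endpoints in different components.
G–I (4): add — endpoints in different components.
A–G (5): skip — A and G already connected.
C–E (5): add — endpoints in different components.
B–D (7): add — endpoints in different components.
E–I (7): add — endpoints in different components.
C–F (8): add — endpoints in different components.
Edges rejected before the tree was complete: 1.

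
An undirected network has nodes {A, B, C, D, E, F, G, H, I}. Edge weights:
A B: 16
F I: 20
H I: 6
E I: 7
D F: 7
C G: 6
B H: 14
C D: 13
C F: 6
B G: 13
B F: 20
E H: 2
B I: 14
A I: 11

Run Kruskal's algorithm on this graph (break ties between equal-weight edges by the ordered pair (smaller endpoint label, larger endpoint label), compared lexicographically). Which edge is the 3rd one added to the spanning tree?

C-G

Kruskal's algorithm — process edges by increasing weight (ties by edge label):
E H (2): add — endpoints in different components.
C F (6): add — endpoints in different components.
C G (6): add — endpoints in different components.
H I (6): add — endpoints in different components.
D F (7): add — endpoints in different components.
E I (7): skip — E and I already connected.
A I (11): add — endpoints in different components.
B G (13): add — endpoints in different components.
C D (13): skip — C and D already connected.
B H (14): add — endpoints in different components.
The 3rd edge added is C G.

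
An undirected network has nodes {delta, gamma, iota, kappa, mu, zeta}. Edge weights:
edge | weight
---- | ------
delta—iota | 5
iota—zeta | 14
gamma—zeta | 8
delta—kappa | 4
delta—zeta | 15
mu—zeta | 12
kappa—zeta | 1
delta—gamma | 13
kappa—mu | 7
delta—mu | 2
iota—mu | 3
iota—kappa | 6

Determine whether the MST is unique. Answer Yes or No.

Yes

Kruskal: consider edges lightest-first.
kappa—zeta (1): add. Components now {mu} {delta} {kappa,zeta} {iota} {gamma}
delta—mu (2): add. Components now {delta,mu} {kappa,zeta} {iota} {gamma}
iota—mu (3): add. Components now {delta,iota,mu} {kappa,zeta} {gamma}
delta—kappa (4): add. Components now {delta,iota,kappa,mu,zeta} {gamma}
delta—iota (5): skip — delta and iota already connected.
iota—kappa (6): skip — kappa and iota already connected.
kappa—mu (7): skip — mu and kappa already connected.
gamma—zeta (8): add. Components now {delta,gamma,iota,kappa,mu,zeta}
Every non-tree edge has weight strictly greater than the heaviest edge on the tree path between its endpoints, so the MST is unique.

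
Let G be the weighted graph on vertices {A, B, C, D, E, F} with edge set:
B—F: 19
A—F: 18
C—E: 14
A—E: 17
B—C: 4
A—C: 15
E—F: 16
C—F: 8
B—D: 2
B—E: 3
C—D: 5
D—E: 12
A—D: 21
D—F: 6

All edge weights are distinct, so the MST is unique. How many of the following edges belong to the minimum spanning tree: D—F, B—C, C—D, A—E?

Kruskal: consider edges lightest-first.
B—D (2): add. Components now {A} {B,D} {C} {E} {F}
B—E (3): add. Components now {A} {B,D,E} {C} {F}
B—C (4): add. Components now {A} {B,C,D,E} {F}
C—D (5): skip — C and D already connected.
D—F (6): add. Components now {A} {B,C,D,E,F}
C—F (8): skip — C and F already connected.
D—E (12): skip — D and E already connected.
C—E (14): skip — C and E already connected.
A—C (15): add. Components now {A,B,C,D,E,F}
MST edge set: {B—D, B—E, B—C, D—F, A—C}.
Of the listed edges, {D—F, B—C} are in the MST → 2.

2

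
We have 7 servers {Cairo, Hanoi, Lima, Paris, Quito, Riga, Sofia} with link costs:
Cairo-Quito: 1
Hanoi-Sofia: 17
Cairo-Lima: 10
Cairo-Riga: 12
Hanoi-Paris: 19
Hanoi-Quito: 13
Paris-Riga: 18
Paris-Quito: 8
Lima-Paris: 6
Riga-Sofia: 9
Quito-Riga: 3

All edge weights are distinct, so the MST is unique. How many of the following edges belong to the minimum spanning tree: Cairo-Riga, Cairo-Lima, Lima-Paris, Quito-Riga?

2

Kruskal: consider edges lightest-first.
Cairo-Quito (1): add. Components now {Cairo,Quito} {Paris} {Lima} {Hanoi} {Sofia} {Riga}
Quito-Riga (3): add. Components now {Cairo,Quito,Riga} {Paris} {Lima} {Hanoi} {Sofia}
Lima-Paris (6): add. Components now {Cairo,Quito,Riga} {Lima,Paris} {Hanoi} {Sofia}
Paris-Quito (8): add. Components now {Cairo,Lima,Paris,Quito,Riga} {Hanoi} {Sofia}
Riga-Sofia (9): add. Components now {Cairo,Lima,Paris,Quito,Riga,Sofia} {Hanoi}
Cairo-Lima (10): skip — Cairo and Lima already connected.
Cairo-Riga (12): skip — Cairo and Riga already connected.
Hanoi-Quito (13): add. Components now {Cairo,Hanoi,Lima,Paris,Quito,Riga,Sofia}
MST edge set: {Cairo-Quito, Quito-Riga, Lima-Paris, Paris-Quito, Riga-Sofia, Hanoi-Quito}.
Of the listed edges, {Lima-Paris, Quito-Riga} are in the MST → 2.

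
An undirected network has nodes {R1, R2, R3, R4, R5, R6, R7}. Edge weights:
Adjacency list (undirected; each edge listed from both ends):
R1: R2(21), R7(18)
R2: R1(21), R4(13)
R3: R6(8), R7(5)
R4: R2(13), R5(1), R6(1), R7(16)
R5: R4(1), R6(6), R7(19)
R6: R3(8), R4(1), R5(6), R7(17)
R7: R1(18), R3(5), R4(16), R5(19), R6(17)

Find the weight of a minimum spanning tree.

Kruskal: consider edges lightest-first.
R4 R5 (1): add — endpoints in different components.
R4 R6 (1): add — endpoints in different components.
R3 R7 (5): add — endpoints in different components.
R5 R6 (6): skip — R5 and R6 already connected.
R3 R6 (8): add — endpoints in different components.
R2 R4 (13): add — endpoints in different components.
R4 R7 (16): skip — R4 and R7 already connected.
R6 R7 (17): skip — R7 and R6 already connected.
R1 R7 (18): add — endpoints in different components.
MST edges: R4 R5, R4 R6, R3 R7, R3 R6, R2 R4, R1 R7; total weight 1+1+5+8+13+18 = 46.

46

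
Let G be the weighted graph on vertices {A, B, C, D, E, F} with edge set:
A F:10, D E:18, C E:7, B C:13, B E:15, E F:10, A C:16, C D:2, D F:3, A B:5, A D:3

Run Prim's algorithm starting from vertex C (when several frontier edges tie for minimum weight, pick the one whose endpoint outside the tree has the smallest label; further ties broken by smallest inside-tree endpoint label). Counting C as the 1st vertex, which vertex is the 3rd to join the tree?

A

Grow the tree from C using Prim:
Step 1: cheapest edge leaving the tree is C D (2); add D.
Step 2: cheapest edge leaving the tree is A D (3); add A.
Step 3: cheapest edge leaving the tree is D F (3); add F.
Step 4: cheapest edge leaving the tree is A B (5); add B.
Step 5: cheapest edge leaving the tree is C E (7); add E.
Vertex order: C, D, A, F, B, E. The 3rd vertex is A.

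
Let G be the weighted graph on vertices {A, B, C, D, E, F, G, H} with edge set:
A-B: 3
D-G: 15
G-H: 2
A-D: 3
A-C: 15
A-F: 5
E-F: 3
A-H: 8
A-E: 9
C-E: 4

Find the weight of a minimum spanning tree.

28

Grow the tree from B using Prim:
Step 1: cheapest edge leaving the tree is A-B (3); add A.
Step 2: cheapest edge leaving the tree is A-D (3); add D.
Step 3: cheapest edge leaving the tree is A-F (5); add F.
Step 4: cheapest edge leaving the tree is E-F (3); add E.
Step 5: cheapest edge leaving the tree is C-E (4); add C.
Step 6: cheapest edge leaving the tree is A-H (8); add H.
Step 7: cheapest edge leaving the tree is G-H (2); add G.
MST edges: A-B, A-D, A-F, E-F, C-E, A-H, G-H; total weight 3+3+5+3+4+8+2 = 28.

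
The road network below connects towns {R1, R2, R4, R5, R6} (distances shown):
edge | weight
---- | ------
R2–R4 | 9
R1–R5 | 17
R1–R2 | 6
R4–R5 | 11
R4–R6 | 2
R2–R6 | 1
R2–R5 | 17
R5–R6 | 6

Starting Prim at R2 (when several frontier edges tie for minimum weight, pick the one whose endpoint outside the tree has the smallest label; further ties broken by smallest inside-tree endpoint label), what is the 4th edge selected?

R5-R6

Grow the tree from R2 using Prim:
Step 1: frontier [R2–R6 1, R1–R2 6, R2–R4 9, R2–R5 17] → take R2–R6 (1); add R6.
Step 2: frontier [R1–R2 6, R2–R4 9, R2–R5 17, R4–R6 2, R5–R6 6] → take R4–R6 (2); add R4.
Step 3: frontier [R1–R2 6, R2–R5 17, R4–R5 11, R5–R6 6] → take R1–R2 (6); add R1.
Step 4: frontier [R1–R5 17, R2–R5 17, R4–R5 11, R5–R6 6] → take R5–R6 (6); add R5.
The 4th edge added is R5–R6.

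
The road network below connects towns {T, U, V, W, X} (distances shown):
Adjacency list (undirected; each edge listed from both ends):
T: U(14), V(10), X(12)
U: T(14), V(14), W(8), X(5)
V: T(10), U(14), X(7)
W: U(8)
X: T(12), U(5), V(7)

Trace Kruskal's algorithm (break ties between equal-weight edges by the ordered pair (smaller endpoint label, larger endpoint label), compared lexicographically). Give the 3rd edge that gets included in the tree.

Kruskal's algorithm — process edges by increasing weight (ties by edge label):
U—X (5): add. Components now {V} {T} {W} {U,X}
V—X (7): add. Components now {U,V,X} {T} {W}
U—W (8): add. Components now {U,V,W,X} {T}
T—V (10): add. Components now {T,U,V,W,X}
The 3rd edge added is U—W.

U-W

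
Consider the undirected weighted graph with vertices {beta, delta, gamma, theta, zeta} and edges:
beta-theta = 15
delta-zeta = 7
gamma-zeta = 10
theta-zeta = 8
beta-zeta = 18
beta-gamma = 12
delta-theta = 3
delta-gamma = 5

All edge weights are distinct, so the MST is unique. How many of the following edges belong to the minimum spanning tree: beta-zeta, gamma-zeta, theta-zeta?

0

Kruskal's algorithm — process edges by increasing weight (ties by edge label):
delta-theta (3): add — endpoints in different components.
delta-gamma (5): add — endpoints in different components.
delta-zeta (7): add — endpoints in different components.
theta-zeta (8): skip — zeta and theta already connected.
gamma-zeta (10): skip — gamma and zeta already connected.
beta-gamma (12): add — endpoints in different components.
MST edge set: {delta-theta, delta-gamma, delta-zeta, beta-gamma}.
Of the listed edges, {} are in the MST → 0.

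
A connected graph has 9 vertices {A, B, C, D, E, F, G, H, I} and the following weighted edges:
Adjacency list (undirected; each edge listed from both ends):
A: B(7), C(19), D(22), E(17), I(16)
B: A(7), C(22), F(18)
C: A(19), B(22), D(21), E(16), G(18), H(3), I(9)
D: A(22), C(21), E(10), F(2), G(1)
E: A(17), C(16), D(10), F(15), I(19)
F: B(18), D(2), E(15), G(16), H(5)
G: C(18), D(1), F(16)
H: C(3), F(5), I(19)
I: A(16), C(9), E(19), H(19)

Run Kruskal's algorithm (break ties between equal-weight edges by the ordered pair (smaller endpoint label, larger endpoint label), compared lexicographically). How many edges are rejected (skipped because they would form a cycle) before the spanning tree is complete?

Sort edges by weight, then run Kruskal:
D G (1): add — endpoints in different components.
D F (2): add — endpoints in different components.
C H (3): add — endpoints in different components.
F H (5): add — endpoints in different components.
A B (7): add — endpoints in different components.
C I (9): add — endpoints in different components.
D E (10): add — endpoints in different components.
E F (15): skip — E and F already connected.
A I (16): add — endpoints in different components.
Edges rejected before the tree was complete: 1.

1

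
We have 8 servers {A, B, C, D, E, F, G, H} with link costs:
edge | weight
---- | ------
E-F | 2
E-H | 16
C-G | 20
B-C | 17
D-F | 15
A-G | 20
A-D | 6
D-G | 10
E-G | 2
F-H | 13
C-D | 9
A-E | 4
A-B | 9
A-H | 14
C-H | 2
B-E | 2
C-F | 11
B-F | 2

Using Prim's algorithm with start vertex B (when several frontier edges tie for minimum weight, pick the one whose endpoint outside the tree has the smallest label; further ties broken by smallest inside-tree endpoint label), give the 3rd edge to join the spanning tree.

Prim's algorithm from B:
Step 1: cheapest edge leaving the tree is B-E (2); add E.
Step 2: cheapest edge leaving the tree is B-F (2); add F.
Step 3: cheapest edge leaving the tree is E-G (2); add G.
Step 4: cheapest edge leaving the tree is A-E (4); add A.
Step 5: cheapest edge leaving the tree is A-D (6); add D.
Step 6: cheapest edge leaving the tree is C-D (9); add C.
Step 7: cheapest edge leaving the tree is C-H (2); add H.
The 3rd edge added is E-G.

E-G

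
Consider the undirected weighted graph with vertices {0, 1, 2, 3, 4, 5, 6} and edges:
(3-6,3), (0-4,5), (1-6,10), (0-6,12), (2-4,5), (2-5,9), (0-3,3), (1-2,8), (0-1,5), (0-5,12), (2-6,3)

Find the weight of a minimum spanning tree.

28

Prim's algorithm from 4:
Step 1: cheapest edge leaving the tree is 0-4 (5); add 0.
Step 2: cheapest edge leaving the tree is 0-3 (3); add 3.
Step 3: cheapest edge leaving the tree is 3-6 (3); add 6.
Step 4: cheapest edge leaving the tree is 2-6 (3); add 2.
Step 5: cheapest edge leaving the tree is 0-1 (5); add 1.
Step 6: cheapest edge leaving the tree is 2-5 (9); add 5.
MST edges: 0-4, 0-3, 3-6, 2-6, 0-1, 2-5; total weight 5+3+3+3+5+9 = 28.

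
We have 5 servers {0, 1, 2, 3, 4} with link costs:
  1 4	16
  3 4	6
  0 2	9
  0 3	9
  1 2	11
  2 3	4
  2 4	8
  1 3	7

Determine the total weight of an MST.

Sort edges by weight, then run Kruskal:
2 3 (4): add. Components now {0} {1} {2,3} {4}
3 4 (6): add. Components now {0} {1} {2,3,4}
1 3 (7): add. Components now {0} {1,2,3,4}
2 4 (8): skip — 2 and 4 already connected.
0 2 (9): add. Components now {0,1,2,3,4}
MST edges: 2 3, 3 4, 1 3, 0 2; total weight 4+6+7+9 = 26.

26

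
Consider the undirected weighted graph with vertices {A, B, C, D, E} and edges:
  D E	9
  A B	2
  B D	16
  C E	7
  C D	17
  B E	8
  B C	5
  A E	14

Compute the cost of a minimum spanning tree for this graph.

23

Kruskal: consider edges lightest-first.
A B (2): add — endpoints in different components.
B C (5): add — endpoints in different components.
C E (7): add — endpoints in different components.
B E (8): skip — B and E already connected.
D E (9): add — endpoints in different components.
MST edges: A B, B C, C E, D E; total weight 2+5+7+9 = 23.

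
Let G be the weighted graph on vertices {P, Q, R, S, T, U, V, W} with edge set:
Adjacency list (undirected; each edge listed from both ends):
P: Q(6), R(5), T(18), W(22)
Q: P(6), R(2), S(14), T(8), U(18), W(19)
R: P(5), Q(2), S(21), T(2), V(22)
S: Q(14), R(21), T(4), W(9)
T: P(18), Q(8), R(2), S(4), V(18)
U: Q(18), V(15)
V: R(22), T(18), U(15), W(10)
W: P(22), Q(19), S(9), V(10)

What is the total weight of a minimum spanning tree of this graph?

Kruskal's algorithm — process edges by increasing weight (ties by edge label):
Q R (2): add — endpoints in different components.
R T (2): add — endpoints in different components.
S T (4): add — endpoints in different components.
P R (5): add — endpoints in different components.
P Q (6): skip — Q and P already connected.
Q T (8): skip — T and Q already connected.
S W (9): add — endpoints in different components.
V W (10): add — endpoints in different components.
Q S (14): skip — Q and S already connected.
U V (15): add — endpoints in different components.
MST edges: Q R, R T, S T, P R, S W, V W, U V; total weight 2+2+4+5+9+10+15 = 47.

47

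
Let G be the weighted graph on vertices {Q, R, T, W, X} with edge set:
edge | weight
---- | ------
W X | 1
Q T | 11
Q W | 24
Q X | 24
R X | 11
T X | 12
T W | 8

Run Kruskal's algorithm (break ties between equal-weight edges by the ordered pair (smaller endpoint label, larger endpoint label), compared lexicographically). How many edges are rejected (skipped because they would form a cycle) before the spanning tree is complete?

0

Kruskal's algorithm — process edges by increasing weight (ties by edge label):
W X (1): add — endpoints in different components.
T W (8): add — endpoints in different components.
Q T (11): add — endpoints in different components.
R X (11): add — endpoints in different components.
Edges rejected before the tree was complete: 0.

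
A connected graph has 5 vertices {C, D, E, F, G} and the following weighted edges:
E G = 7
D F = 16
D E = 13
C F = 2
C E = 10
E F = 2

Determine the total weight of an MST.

Prim's algorithm from D:
Step 1: cheapest edge leaving the tree is D E (13); add E.
Step 2: cheapest edge leaving the tree is E F (2); add F.
Step 3: cheapest edge leaving the tree is C F (2); add C.
Step 4: cheapest edge leaving the tree is E G (7); add G.
MST edges: D E, E F, C F, E G; total weight 13+2+2+7 = 24.

24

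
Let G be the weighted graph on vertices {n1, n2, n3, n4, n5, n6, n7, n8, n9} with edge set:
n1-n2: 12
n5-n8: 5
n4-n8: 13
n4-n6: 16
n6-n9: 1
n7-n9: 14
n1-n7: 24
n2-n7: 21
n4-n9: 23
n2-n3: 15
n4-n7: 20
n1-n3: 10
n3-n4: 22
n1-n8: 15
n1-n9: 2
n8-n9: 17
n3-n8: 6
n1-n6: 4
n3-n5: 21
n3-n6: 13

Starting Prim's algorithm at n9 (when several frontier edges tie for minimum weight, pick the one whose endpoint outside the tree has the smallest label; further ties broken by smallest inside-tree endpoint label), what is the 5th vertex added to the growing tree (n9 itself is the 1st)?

n8

Prim, starting at n9.
Step 1: cheapest edge leaving the tree is n6-n9 (1); add n6.
Step 2: cheapest edge leaving the tree is n1-n9 (2); add n1.
Step 3: cheapest edge leaving the tree is n1-n3 (10); add n3.
Step 4: cheapest edge leaving the tree is n3-n8 (6); add n8.
Step 5: cheapest edge leaving the tree is n5-n8 (5); add n5.
Step 6: cheapest edge leaving the tree is n1-n2 (12); add n2.
Step 7: cheapest edge leaving the tree is n4-n8 (13); add n4.
Step 8: cheapest edge leaving the tree is n7-n9 (14); add n7.
Vertex order: n9, n6, n1, n3, n8, n5, n2, n4, n7. The 5th vertex is n8.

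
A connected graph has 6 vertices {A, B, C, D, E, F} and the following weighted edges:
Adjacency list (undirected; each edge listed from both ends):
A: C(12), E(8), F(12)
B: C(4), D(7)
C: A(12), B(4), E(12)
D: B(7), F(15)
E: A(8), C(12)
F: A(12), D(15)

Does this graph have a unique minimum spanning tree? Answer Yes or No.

Kruskal's algorithm — process edges by increasing weight (ties by edge label):
B–C (4): add — endpoints in different components.
B–D (7): add — endpoints in different components.
A–E (8): add — endpoints in different components.
A–C (12): add — endpoints in different components.
A–F (12): add — endpoints in different components.
Non-tree edge C–E has weight 12, equal to the heaviest edge on its tree cycle — swapping gives another MST of the same weight. Not unique.

No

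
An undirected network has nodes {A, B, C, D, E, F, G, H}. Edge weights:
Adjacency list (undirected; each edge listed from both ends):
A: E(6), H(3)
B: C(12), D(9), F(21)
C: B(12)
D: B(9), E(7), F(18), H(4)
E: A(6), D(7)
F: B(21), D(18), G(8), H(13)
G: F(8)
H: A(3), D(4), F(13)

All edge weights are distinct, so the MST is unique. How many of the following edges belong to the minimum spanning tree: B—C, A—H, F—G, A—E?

Sort edges by weight, then run Kruskal:
A—H (3): add — endpoints in different components.
D—H (4): add — endpoints in different components.
A—E (6): add — endpoints in different components.
D—E (7): skip — D and E already connected.
F—G (8): add — endpoints in different components.
B—D (9): add — endpoints in different components.
B—C (12): add — endpoints in different components.
F—H (13): add — endpoints in different components.
MST edge set: {A—H, D—H, A—E, F—G, B—D, B—C, F—H}.
Of the listed edges, {B—C, A—H, F—G, A—E} are in the MST → 4.

4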